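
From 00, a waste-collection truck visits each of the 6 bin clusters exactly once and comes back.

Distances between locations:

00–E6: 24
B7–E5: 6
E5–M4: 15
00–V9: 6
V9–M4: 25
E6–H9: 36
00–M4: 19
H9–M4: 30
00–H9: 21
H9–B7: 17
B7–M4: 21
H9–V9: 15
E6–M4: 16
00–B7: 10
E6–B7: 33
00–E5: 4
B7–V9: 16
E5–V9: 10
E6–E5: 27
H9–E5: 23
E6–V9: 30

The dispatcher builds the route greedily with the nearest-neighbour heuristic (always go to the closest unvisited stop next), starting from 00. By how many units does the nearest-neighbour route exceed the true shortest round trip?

12 longer than the optimal tour.

From 00: E5=4, V9=6, B7=10, M4=19, H9=21, E6=24 → choose E5 (4).
From E5: B7=6, V9=10, M4=15, H9=23, E6=27 → choose B7 (6).
From B7: V9=16, H9=17, M4=21, E6=33 → choose V9 (16).
From V9: H9=15, M4=25, E6=30 → choose H9 (15).
From H9: M4=30, E6=36 → choose M4 (30).
From M4: E6=16 → choose E6 (16).
NN route 00 → E5 → B7 → V9 → H9 → M4 → E6 → 00 costs 111.
Optimal: 00 → E6 → M4 → E5 → B7 → H9 → V9 → 00 costs 99 (by enumerating all 360 distinct tours).
Excess = 111 − 99 = 12.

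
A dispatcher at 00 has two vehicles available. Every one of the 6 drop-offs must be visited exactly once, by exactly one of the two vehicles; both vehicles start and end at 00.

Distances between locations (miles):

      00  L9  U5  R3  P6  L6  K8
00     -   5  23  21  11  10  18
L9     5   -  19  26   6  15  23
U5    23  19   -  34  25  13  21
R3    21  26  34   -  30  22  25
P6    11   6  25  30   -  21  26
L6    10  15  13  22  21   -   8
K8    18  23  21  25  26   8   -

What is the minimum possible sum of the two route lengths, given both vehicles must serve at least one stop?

Minimum combined distance: 112 miles.

Check every non-empty split of the stops between the two vehicles; for each half take its own optimal tour:
  {L9} + {U5, R3, P6, L6, K8}: 10 + 103 = 113
  {U5} + {L9, R3, P6, L6, K8}: 46 + 84 = 130
  {L9, U5} + {R3, P6, L6, K8}: 47 + 84 = 131
  {R3} + {L9, U5, P6, L6, K8}: 42 + 75 = 117
  {L9, R3} + {U5, P6, L6, K8}: 52 + 75 = 127
  {U5, R3} + {L9, P6, L6, K8}: 78 + 55 = 133
  … (31 splits in total)
  {L9, P6} + {U5, R3, L6, K8}: 22 + 90 = 112  ← best
Best: vehicle 1 00 → L9 → P6 → 00 = 22; vehicle 2 00 → U5 → L6 → K8 → R3 → 00 = 90; combined 112.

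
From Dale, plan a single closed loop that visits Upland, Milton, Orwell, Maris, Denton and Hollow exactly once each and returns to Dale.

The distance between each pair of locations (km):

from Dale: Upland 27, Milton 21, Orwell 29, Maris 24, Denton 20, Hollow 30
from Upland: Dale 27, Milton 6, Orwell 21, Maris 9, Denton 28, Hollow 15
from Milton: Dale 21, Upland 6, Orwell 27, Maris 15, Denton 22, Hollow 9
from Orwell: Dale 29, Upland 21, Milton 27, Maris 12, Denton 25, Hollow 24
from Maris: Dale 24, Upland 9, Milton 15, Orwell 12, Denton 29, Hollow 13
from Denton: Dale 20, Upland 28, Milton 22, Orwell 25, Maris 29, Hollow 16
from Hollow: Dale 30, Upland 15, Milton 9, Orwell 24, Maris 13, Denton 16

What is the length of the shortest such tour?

There are 360 distinct closed tours to check (reversals are equivalent).
Dale-Upland-Milton-Orwell-Maris-Denton-Hollow-Dale: 27+6+27+12+29+16+30 = 147
Dale-Upland-Milton-Orwell-Maris-Hollow-Denton-Dale: 27+6+27+12+13+16+20 = 121
Dale-Upland-Milton-Orwell-Denton-Maris-Hollow-Dale: 27+6+27+25+29+13+30 = 157
Dale-Upland-Milton-Orwell-Denton-Hollow-Maris-Dale: 27+6+27+25+16+13+24 = 138
Dale-Upland-Milton-Orwell-Hollow-Maris-Denton-Dale: 27+6+27+24+13+29+20 = 146
Dale-Upland-Milton-Orwell-Hollow-Denton-Maris-Dale: 27+6+27+24+16+29+24 = 153
Dale-Upland-Milton-Maris-Orwell-Denton-Hollow-Dale: 27+6+15+12+25+16+30 = 131
Dale-Upland-Milton-Maris-Orwell-Hollow-Denton-Dale: 27+6+15+12+24+16+20 = 120
… (352 more)
Dale-Orwell-Maris-Upland-Milton-Hollow-Denton-Dale: 29+12+9+6+9+16+20 = 101  ← best
The minimum is 101.
One optimal route: Dale → Orwell → Maris → Upland → Milton → Hollow → Denton → Dale (or its reverse).

101 km — the shortest possible round trip.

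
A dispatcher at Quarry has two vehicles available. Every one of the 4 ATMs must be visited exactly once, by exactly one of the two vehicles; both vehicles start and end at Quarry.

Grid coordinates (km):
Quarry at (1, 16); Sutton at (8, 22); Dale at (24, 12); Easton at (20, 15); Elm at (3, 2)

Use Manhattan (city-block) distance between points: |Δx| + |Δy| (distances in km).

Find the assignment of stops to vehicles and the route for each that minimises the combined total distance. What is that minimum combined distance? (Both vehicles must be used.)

98 km — the smallest possible combined total.

There are 2^3 − 1 = 7 ways to divide the 4 stops into two non-empty groups. For each, the best each vehicle can do is its own shortest tour through its group:
  {Sutton} + {Dale, Easton, Elm}: 26 + 74 = 100
  {Dale} + {Sutton, Easton, Elm}: 54 + 78 = 132
  {Sutton, Dale} + {Easton, Elm}: 66 + 66 = 132
  {Easton} + {Sutton, Dale, Elm}: 40 + 86 = 126
  {Sutton, Easton} + {Dale, Elm}: 52 + 74 = 126
  {Dale, Easton} + {Sutton, Elm}: 54 + 54 = 108
  … (7 splits in total)
  {Sutton, Dale, Easton} + {Elm}: 66 + 32 = 98  ← best
Best: vehicle 1 Quarry → Sutton → Dale → Easton → Quarry = 66; vehicle 2 Quarry → Elm → Quarry = 32; combined 98.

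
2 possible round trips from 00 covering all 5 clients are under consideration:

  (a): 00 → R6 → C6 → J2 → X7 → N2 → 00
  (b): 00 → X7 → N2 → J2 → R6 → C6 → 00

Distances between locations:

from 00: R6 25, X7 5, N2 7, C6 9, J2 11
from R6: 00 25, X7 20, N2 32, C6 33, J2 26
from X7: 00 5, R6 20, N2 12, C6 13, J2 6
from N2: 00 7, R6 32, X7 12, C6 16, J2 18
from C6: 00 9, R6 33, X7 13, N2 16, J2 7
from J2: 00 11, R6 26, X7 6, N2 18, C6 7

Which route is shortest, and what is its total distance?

(a): 25 + 33 + 7 + 6 + 12 + 7 = 90
(b): 5 + 12 + 18 + 26 + 33 + 9 = 103

90 — (a) is the shortest.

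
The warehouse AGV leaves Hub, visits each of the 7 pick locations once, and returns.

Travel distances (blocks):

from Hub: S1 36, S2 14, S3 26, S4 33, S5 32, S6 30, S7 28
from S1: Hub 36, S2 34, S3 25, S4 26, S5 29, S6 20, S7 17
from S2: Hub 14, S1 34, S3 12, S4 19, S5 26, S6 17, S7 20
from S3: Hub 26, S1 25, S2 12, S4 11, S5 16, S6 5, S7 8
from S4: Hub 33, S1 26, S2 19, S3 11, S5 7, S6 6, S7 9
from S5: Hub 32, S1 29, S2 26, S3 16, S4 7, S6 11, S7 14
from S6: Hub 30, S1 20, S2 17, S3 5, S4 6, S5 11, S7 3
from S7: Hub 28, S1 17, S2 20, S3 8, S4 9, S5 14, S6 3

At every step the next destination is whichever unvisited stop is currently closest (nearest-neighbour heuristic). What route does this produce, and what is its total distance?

From Hub: distances to unvisited — S2=14, S3=26, S7=28, S6=30, S5=32, S4=33, S1=36. Nearest is S2 (14).
From S2: distances to unvisited — S3=12, S6=17, S4=19, S7=20, S5=26, S1=34. Nearest is S3 (12).
From S3: distances to unvisited — S6=5, S7=8, S4=11, S5=16, S1=25. Nearest is S6 (5).
From S6: distances to unvisited — S7=3, S4=6, S5=11, S1=20. Nearest is S7 (3).
From S7: distances to unvisited — S4=9, S5=14, S1=17. Nearest is S4 (9).
From S4: distances to unvisited — S5=7, S1=26. Nearest is S5 (7).
From S5: distances to unvisited — S1=29. Nearest is S1 (29).
Return S1→Hub: 36.
Total = 14 + 12 + 5 + 3 + 9 + 7 + 29 + 36 = 115.

Total distance 115 blocks via the nearest-neighbour route Hub → S2 → S3 → S6 → S7 → S4 → S5 → S1 → Hub.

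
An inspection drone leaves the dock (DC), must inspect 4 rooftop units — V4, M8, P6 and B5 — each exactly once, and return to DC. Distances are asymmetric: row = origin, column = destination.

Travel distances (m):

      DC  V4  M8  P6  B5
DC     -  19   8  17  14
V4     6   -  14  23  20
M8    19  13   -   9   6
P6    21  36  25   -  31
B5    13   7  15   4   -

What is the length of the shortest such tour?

DC → V4 → M8 → P6 → B5 → DC: 19+14+9+31+13 = 86
DC → V4 → M8 → B5 → P6 → DC: 19+14+6+4+21 = 64
DC → V4 → P6 → M8 → B5 → DC: 19+23+25+6+13 = 86
DC → V4 → P6 → B5 → M8 → DC: 19+23+31+15+19 = 107
DC → V4 → B5 → M8 → P6 → DC: 19+20+15+9+21 = 84
DC → V4 → B5 → P6 → M8 → DC: 19+20+4+25+19 = 87
DC → M8 → V4 → P6 → B5 → DC: 8+13+23+31+13 = 88
DC → M8 → V4 → B5 → P6 → DC: 8+13+20+4+21 = 66
DC → M8 → P6 → V4 → B5 → DC: 8+9+36+20+13 = 86
DC → M8 → P6 → B5 → V4 → DC: 8+9+31+7+6 = 61
DC → M8 → B5 → V4 → P6 → DC: 8+6+7+23+21 = 65
DC → M8 → B5 → P6 → V4 → DC: 8+6+4+36+6 = 60
DC → P6 → V4 → M8 → B5 → DC: 17+36+14+6+13 = 86
DC → P6 → V4 → B5 → M8 → DC: 17+36+20+15+19 = 107
… (10 more)
The minimum is 60.
One optimal route: DC → M8 → B5 → P6 → V4 → DC.

Shortest round trip = 60 m.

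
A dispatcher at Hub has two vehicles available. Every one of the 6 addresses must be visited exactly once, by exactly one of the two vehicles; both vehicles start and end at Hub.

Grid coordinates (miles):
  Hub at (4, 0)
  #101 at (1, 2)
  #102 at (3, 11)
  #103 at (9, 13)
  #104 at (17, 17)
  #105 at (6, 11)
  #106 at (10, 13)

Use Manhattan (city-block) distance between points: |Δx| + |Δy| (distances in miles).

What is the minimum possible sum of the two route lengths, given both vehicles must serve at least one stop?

72 miles — the smallest possible combined total.

Check every non-empty split of the stops between the two vehicles; for each half take its own optimal tour:
  {#101} + {#102, #103, #104, #105, #106}: 10 + 62 = 72
  {#102} + {#101, #103, #104, #105, #106}: 24 + 66 = 90
  {#101, #102} + {#103, #104, #105, #106}: 28 + 60 = 88
  {#103} + {#101, #102, #104, #105, #106}: 36 + 66 = 102
  {#101, #103} + {#102, #104, #105, #106}: 42 + 62 = 104
  {#102, #103} + {#101, #104, #105, #106}: 38 + 66 = 104
  … (31 splits in total)
Best: vehicle 1 Hub → #101 → Hub = 10; vehicle 2 Hub → #102 → #103 → #104 → #106 → #105 → Hub = 62; combined 72.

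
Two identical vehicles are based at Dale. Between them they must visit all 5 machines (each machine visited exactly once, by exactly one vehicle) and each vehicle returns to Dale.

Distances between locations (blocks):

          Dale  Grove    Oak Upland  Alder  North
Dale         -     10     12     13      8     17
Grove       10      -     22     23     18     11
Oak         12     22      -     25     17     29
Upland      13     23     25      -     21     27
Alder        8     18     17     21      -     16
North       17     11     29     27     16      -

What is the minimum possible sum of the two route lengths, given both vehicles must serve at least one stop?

92 blocks — the smallest possible combined total.

Try each way of splitting the stops between the two vehicles (each non-empty) and, for each split, find the best tour for each vehicle:
  {Grove} + {Oak, Upland, Alder, North}: 20 + 85 = 105
  {Oak} + {Grove, Upland, Alder, North}: 24 + 71 = 95
  {Grove, Oak} + {Upland, Alder, North}: 44 + 64 = 108
  {Upland} + {Grove, Oak, Alder, North}: 26 + 66 = 92
  {Grove, Upland} + {Oak, Alder, North}: 46 + 62 = 108
  {Oak, Upland} + {Grove, Alder, North}: 50 + 45 = 95
  … (15 splits in total)
Best: vehicle 1 Dale → Upland → Dale = 26; vehicle 2 Dale → Grove → North → Alder → Oak → Dale = 66; combined 92.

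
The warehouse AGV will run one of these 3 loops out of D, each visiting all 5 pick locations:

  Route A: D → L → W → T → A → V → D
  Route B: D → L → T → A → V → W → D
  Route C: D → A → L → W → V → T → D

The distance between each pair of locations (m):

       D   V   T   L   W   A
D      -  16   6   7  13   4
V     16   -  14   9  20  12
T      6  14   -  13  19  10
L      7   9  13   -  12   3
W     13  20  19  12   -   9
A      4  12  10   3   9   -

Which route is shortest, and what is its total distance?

Shortest is Route C, total 59 m.

Route A: 7 + 12 + 19 + 10 + 12 + 16 = 76
Route B: 7 + 13 + 10 + 12 + 20 + 13 = 75
Route C: 4 + 3 + 12 + 20 + 14 + 6 = 59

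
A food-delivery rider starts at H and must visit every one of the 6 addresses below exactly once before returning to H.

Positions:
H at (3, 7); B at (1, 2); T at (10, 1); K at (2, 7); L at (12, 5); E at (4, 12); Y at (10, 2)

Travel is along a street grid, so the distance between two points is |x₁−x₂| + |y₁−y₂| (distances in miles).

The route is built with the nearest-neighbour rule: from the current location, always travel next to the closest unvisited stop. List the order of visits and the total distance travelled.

At H the remaining stops are K 1, E 6, B 7, L 11, Y 12, T 13; go to K.
At K the remaining stops are B 6, E 7, L 12, Y 13, T 14; go to B.
At B the remaining stops are Y 9, T 10, E 13, L 14; go to Y.
At Y the remaining stops are T 1, L 5, E 16; go to T.
At T the remaining stops are L 6, E 17; go to L.
At L the remaining stops are E 15; go to E.
Return E→H: 6.
Total = 1 + 6 + 9 + 1 + 6 + 15 + 6 = 44.

Nearest-neighbour total = 44 miles; route H → K → B → Y → T → L → E → H.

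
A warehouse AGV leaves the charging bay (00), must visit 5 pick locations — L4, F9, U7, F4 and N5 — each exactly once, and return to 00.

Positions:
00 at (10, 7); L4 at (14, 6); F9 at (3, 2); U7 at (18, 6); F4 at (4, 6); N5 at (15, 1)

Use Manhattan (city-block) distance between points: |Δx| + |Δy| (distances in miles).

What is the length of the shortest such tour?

Minimum total distance: 42 miles.

With 5 stops there are 5!/2 = 60 distinct round trips (a route and its reverse cost the same).
00 → L4 → F9 → U7 → F4 → N5 → 00: 5+15+19+14+16+11 = 80
00 → L4 → F9 → U7 → N5 → F4 → 00: 5+15+19+8+16+7 = 70
00 → L4 → F9 → F4 → U7 → N5 → 00: 5+15+5+14+8+11 = 58
00 → L4 → F9 → F4 → N5 → U7 → 00: 5+15+5+16+8+9 = 58
00 → L4 → F9 → N5 → U7 → F4 → 00: 5+15+13+8+14+7 = 62
00 → L4 → F9 → N5 → F4 → U7 → 00: 5+15+13+16+14+9 = 72
00 → L4 → U7 → F9 → F4 → N5 → 00: 5+4+19+5+16+11 = 60
00 → L4 → U7 → F9 → N5 → F4 → 00: 5+4+19+13+16+7 = 64
00 → L4 → U7 → F4 → F9 → N5 → 00: 5+4+14+5+13+11 = 52
00 → L4 → U7 → F4 → N5 → F9 → 00: 5+4+14+16+13+12 = 64
00 → L4 → U7 → N5 → F9 → F4 → 00: 5+4+8+13+5+7 = 42
00 → L4 → U7 → N5 → F4 → F9 → 00: 5+4+8+16+5+12 = 50
00 → L4 → F4 → F9 → U7 → N5 → 00: 5+10+5+19+8+11 = 58
00 → L4 → F4 → F9 → N5 → U7 → 00: 5+10+5+13+8+9 = 50
… (46 more)
The minimum is 42.
One optimal route: 00 → L4 → U7 → N5 → F9 → F4 → 00 (or its reverse).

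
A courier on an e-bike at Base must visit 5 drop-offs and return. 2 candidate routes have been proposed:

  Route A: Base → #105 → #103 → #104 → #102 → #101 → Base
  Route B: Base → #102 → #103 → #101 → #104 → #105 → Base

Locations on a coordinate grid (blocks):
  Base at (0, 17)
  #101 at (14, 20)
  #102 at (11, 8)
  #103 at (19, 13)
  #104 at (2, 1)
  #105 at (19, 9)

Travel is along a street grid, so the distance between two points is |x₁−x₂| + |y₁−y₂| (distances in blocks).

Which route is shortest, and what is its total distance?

Route A: 27 + 4 + 29 + 16 + 15 + 17 = 108
Route B: 20 + 13 + 12 + 31 + 25 + 27 = 128

Shortest is Route A, total 108 blocks.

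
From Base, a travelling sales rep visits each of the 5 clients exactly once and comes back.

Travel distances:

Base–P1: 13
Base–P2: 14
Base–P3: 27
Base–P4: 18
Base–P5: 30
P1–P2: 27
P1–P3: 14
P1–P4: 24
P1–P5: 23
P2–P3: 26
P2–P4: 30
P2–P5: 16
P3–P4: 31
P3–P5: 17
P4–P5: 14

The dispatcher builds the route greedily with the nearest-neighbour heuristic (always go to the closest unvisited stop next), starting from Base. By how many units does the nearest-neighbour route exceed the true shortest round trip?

Excess over optimum: 1.

From Base: P1=13, P2=14, P4=18, P3=27, P5=30 → choose P1 (13).
From P1: P3=14, P5=23, P4=24, P2=27 → choose P3 (14).
From P3: P5=17, P2=26, P4=31 → choose P5 (17).
From P5: P4=14, P2=16 → choose P4 (14).
From P4: P2=30 → choose P2 (30).
NN route Base → P1 → P3 → P5 → P4 → P2 → Base costs 102.
Optimal: Base → P1 → P3 → P2 → P5 → P4 → Base costs 101 (by enumerating all 60 distinct tours).
Excess = 102 − 101 = 1.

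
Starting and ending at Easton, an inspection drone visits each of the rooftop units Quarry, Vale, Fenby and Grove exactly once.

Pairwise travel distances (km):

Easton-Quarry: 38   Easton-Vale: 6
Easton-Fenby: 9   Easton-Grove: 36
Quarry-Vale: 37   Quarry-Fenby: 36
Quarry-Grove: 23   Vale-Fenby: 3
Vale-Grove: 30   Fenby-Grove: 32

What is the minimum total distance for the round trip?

Shortest round trip = 102 km.

Easton → Quarry → Vale → Fenby → Grove → Easton: 38+37+3+32+36 = 146
Easton → Quarry → Vale → Grove → Fenby → Easton: 38+37+30+32+9 = 146
Easton → Quarry → Fenby → Vale → Grove → Easton: 38+36+3+30+36 = 143
Easton → Quarry → Fenby → Grove → Vale → Easton: 38+36+32+30+6 = 142
Easton → Quarry → Grove → Vale → Fenby → Easton: 38+23+30+3+9 = 103
Easton → Quarry → Grove → Fenby → Vale → Easton: 38+23+32+3+6 = 102
Easton → Vale → Quarry → Fenby → Grove → Easton: 6+37+36+32+36 = 147
Easton → Vale → Quarry → Grove → Fenby → Easton: 6+37+23+32+9 = 107
Easton → Vale → Fenby → Quarry → Grove → Easton: 6+3+36+23+36 = 104
Easton → Vale → Grove → Quarry → Fenby → Easton: 6+30+23+36+9 = 104
Easton → Fenby → Quarry → Vale → Grove → Easton: 9+36+37+30+36 = 148
Easton → Fenby → Vale → Quarry → Grove → Easton: 9+3+37+23+36 = 108
The minimum is 102.
One optimal route: Easton → Quarry → Grove → Fenby → Vale → Easton (or its reverse).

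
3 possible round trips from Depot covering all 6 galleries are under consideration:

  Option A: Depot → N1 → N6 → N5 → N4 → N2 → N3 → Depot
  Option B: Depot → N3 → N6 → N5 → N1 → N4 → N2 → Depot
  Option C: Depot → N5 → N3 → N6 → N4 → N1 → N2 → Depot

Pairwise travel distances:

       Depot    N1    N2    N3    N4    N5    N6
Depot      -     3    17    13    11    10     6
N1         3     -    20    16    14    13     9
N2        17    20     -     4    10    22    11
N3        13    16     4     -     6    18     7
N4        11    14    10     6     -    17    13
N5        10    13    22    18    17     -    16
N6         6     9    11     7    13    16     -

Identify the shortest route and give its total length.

Shortest is Option A, total 72.

Option A: 3 + 9 + 16 + 17 + 10 + 4 + 13 = 72
Option B: 13 + 7 + 16 + 13 + 14 + 10 + 17 = 90
Option C: 10 + 18 + 7 + 13 + 14 + 20 + 17 = 99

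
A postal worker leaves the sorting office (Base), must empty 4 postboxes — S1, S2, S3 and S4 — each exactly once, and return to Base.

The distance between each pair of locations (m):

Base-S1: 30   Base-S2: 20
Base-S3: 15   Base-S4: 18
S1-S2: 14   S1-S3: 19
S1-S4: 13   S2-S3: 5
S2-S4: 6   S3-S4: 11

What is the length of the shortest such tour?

65 m — the shortest possible round trip.

There are 12 distinct closed tours to check (reversals are equivalent).
Base-S1-S2-S3-S4-Base: 30+14+5+11+18 = 78
Base-S1-S2-S4-S3-Base: 30+14+6+11+15 = 76
Base-S1-S3-S2-S4-Base: 30+19+5+6+18 = 78
Base-S1-S3-S4-S2-Base: 30+19+11+6+20 = 86
Base-S1-S4-S2-S3-Base: 30+13+6+5+15 = 69
Base-S1-S4-S3-S2-Base: 30+13+11+5+20 = 79
Base-S2-S1-S3-S4-Base: 20+14+19+11+18 = 82
Base-S2-S1-S4-S3-Base: 20+14+13+11+15 = 73
Base-S2-S3-S1-S4-Base: 20+5+19+13+18 = 75
Base-S2-S4-S1-S3-Base: 20+6+13+19+15 = 73
Base-S3-S1-S2-S4-Base: 15+19+14+6+18 = 72
Base-S3-S2-S1-S4-Base: 15+5+14+13+18 = 65
The minimum is 65.
One optimal route: Base → S3 → S2 → S1 → S4 → Base (or its reverse).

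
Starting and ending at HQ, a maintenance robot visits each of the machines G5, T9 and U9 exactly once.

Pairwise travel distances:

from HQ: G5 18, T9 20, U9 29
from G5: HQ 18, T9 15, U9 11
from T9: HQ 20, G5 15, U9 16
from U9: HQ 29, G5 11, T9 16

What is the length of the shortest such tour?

There are 3 distinct closed tours to check (reversals are equivalent).
HQ → G5 → T9 → U9 → HQ: 18+15+16+29 = 78
HQ → G5 → U9 → T9 → HQ: 18+11+16+20 = 65
HQ → T9 → G5 → U9 → HQ: 20+15+11+29 = 75
The minimum is 65.
One optimal route: HQ → G5 → U9 → T9 → HQ (or its reverse).

Minimum total distance: 65.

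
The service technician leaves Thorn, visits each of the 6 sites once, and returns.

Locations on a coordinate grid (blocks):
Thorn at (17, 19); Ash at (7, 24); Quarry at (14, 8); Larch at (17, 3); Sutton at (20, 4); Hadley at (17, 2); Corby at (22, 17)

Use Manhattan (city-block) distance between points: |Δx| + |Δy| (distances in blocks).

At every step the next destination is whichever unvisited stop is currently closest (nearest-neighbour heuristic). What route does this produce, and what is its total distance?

From Thorn: distances to unvisited — Corby=7, Quarry=14, Ash=15, Larch=16, Hadley=17, Sutton=18. Nearest is Corby (7).
From Corby: distances to unvisited — Sutton=15, Quarry=17, Larch=19, Hadley=20, Ash=22. Nearest is Sutton (15).
From Sutton: distances to unvisited — Larch=4, Hadley=5, Quarry=10, Ash=33. Nearest is Larch (4).
From Larch: distances to unvisited — Hadley=1, Quarry=8, Ash=31. Nearest is Hadley (1).
From Hadley: distances to unvisited — Quarry=9, Ash=32. Nearest is Quarry (9).
From Quarry: distances to unvisited — Ash=23. Nearest is Ash (23).
Return Ash→Thorn: 15.
Total = 7 + 15 + 4 + 1 + 9 + 23 + 15 = 74.

74 blocks along Thorn → Corby → Sutton → Larch → Hadley → Quarry → Ash → Thorn.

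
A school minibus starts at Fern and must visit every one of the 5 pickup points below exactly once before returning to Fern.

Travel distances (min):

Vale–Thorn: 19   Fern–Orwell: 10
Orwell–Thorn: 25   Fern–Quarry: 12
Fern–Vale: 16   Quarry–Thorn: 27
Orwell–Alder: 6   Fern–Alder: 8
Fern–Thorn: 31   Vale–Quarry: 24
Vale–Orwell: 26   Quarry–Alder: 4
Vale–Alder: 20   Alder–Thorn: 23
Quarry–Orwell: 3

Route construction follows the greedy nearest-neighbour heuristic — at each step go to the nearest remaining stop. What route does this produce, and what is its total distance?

Total distance 75 min via the nearest-neighbour route Fern → Alder → Quarry → Orwell → Thorn → Vale → Fern.

Fern → [Alder:8 / Orwell:10 / Quarry:12 / Vale:16 / Thorn:31] → Alder (8)
Alder → [Quarry:4 / Orwell:6 / Vale:20 / Thorn:23] → Quarry (4)
Quarry → [Orwell:3 / Vale:24 / Thorn:27] → Orwell (3)
Orwell → [Thorn:25 / Vale:26] → Thorn (25)
Thorn → [Vale:19] → Vale (19)
Return Vale→Fern: 16.
Total = 8 + 4 + 3 + 25 + 19 + 16 = 75.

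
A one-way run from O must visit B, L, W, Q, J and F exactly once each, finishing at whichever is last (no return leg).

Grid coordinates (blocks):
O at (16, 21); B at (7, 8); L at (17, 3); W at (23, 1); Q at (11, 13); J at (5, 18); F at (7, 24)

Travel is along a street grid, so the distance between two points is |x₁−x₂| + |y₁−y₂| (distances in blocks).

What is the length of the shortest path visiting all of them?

Minimum one-way distance = 63 blocks.

There are 6! = 720 possible orderings.
O - B - L - W - Q - J - F: 22+15+8+24+11+8 = 88
O - B - L - W - Q - F - J: 22+15+8+24+15+8 = 92
O - B - L - W - J - Q - F: 22+15+8+35+11+15 = 106
O - B - L - W - J - F - Q: 22+15+8+35+8+15 = 103
O - B - L - W - F - Q - J: 22+15+8+39+15+11 = 110
O - B - L - W - F - J - Q: 22+15+8+39+8+11 = 103
O - B - L - Q - W - J - F: 22+15+16+24+35+8 = 120
O - B - L - Q - W - F - J: 22+15+16+24+39+8 = 124
… (712 more)
O - F - J - Q - B - L - W: 12+8+11+9+15+8 = 63  ← best
The minimum is 63.
One shortest path: O → F → J → Q → B → L → W.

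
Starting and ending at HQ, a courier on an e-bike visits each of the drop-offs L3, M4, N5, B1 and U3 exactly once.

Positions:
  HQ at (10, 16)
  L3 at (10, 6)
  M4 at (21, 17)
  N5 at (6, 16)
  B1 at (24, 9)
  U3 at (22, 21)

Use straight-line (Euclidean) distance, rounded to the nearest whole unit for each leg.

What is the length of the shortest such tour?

HQ - L3 - M4 - N5 - B1 - U3 - HQ: 10+16+15+19+12+13 = 85
HQ - L3 - M4 - N5 - U3 - B1 - HQ: 10+16+15+17+12+16 = 86
HQ - L3 - M4 - B1 - N5 - U3 - HQ: 10+16+9+19+17+13 = 84
HQ - L3 - M4 - B1 - U3 - N5 - HQ: 10+16+9+12+17+4 = 68
HQ - L3 - M4 - U3 - N5 - B1 - HQ: 10+16+4+17+19+16 = 82
HQ - L3 - M4 - U3 - B1 - N5 - HQ: 10+16+4+12+19+4 = 65
HQ - L3 - N5 - M4 - B1 - U3 - HQ: 10+11+15+9+12+13 = 70
HQ - L3 - N5 - M4 - U3 - B1 - HQ: 10+11+15+4+12+16 = 68
HQ - L3 - N5 - B1 - M4 - U3 - HQ: 10+11+19+9+4+13 = 66
HQ - L3 - N5 - B1 - U3 - M4 - HQ: 10+11+19+12+4+11 = 67
HQ - L3 - N5 - U3 - M4 - B1 - HQ: 10+11+17+4+9+16 = 67
HQ - L3 - N5 - U3 - B1 - M4 - HQ: 10+11+17+12+9+11 = 70
HQ - L3 - B1 - M4 - N5 - U3 - HQ: 10+14+9+15+17+13 = 78
HQ - L3 - B1 - M4 - U3 - N5 - HQ: 10+14+9+4+17+4 = 58
… (46 more)
HQ - N5 - L3 - B1 - M4 - U3 - HQ: 4+11+14+9+4+13 = 55  ← best
The minimum is 55.
One optimal route: HQ → N5 → L3 → B1 → M4 → U3 → HQ (or its reverse).

55 — the shortest possible round trip.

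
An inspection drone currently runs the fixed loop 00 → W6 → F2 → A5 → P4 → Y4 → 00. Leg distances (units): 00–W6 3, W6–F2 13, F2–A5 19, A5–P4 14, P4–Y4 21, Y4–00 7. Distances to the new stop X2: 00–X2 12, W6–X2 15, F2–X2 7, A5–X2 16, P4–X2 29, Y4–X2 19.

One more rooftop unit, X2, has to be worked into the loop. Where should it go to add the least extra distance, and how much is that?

Insertion cost between consecutive stops i–j is d(i,X2) + d(X2,j) − d(i,j):
  between 00 and W6: 12 + 15 − 3 = 24
  between W6 and F2: 15 + 7 − 13 = 9
  between F2 and A5: 7 + 16 − 19 = 4
  between A5 and P4: 16 + 29 − 14 = 31
  between P4 and Y4: 29 + 19 − 21 = 27
  between Y4 and 00: 19 + 12 − 7 = 24
Cheapest insertion is between F2 and A5, adding 4.
New total = 77 + 4 = 81.

+4 — insert X2 between F2 and A5.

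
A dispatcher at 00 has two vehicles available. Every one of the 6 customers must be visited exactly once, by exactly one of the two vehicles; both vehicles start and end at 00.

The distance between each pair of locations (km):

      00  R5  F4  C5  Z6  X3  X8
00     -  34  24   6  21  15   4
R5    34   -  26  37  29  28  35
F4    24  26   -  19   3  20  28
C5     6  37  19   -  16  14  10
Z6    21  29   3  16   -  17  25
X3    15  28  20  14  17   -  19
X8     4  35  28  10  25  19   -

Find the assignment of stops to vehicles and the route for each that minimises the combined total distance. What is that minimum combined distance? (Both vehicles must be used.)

Check every non-empty split of the stops between the two vehicles; for each half take its own optimal tour:
  {R5} + {F4, C5, Z6, X3, X8}: 68 + 68 = 136
  {F4} + {R5, C5, Z6, X3, X8}: 48 + 102 = 150
  {R5, F4} + {C5, Z6, X3, X8}: 84 + 62 = 146
  {C5} + {R5, F4, Z6, X3, X8}: 12 + 100 = 112
  {R5, C5} + {F4, Z6, X3, X8}: 77 + 67 = 144
  {F4, C5} + {R5, Z6, X3, X8}: 49 + 100 = 149
  … (31 splits in total)
  {R5, F4, C5, Z6, X3} + {X8}: 94 + 8 = 102  ← best
Best: vehicle 1 00 → C5 → Z6 → F4 → R5 → X3 → 00 = 94; vehicle 2 00 → X8 → 00 = 8; combined 102.

Minimum combined distance: 102 km.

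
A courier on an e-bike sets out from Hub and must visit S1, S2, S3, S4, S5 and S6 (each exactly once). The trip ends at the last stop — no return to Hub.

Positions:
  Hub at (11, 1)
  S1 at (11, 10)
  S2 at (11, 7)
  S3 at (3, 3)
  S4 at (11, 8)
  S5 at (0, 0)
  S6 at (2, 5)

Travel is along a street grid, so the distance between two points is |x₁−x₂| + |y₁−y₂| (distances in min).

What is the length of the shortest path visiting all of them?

Minimum one-way distance = 32 min.

There are 6! = 720 possible orderings.
Hub→S1→S2→S3→S4→S5→S6: 9+3+12+13+19+7 = 63
Hub→S1→S2→S3→S4→S6→S5: 9+3+12+13+12+7 = 56
Hub→S1→S2→S3→S5→S4→S6: 9+3+12+6+19+12 = 61
Hub→S1→S2→S3→S5→S6→S4: 9+3+12+6+7+12 = 49
Hub→S1→S2→S3→S6→S4→S5: 9+3+12+3+12+19 = 58
Hub→S1→S2→S3→S6→S5→S4: 9+3+12+3+7+19 = 53
Hub→S1→S2→S4→S3→S5→S6: 9+3+1+13+6+7 = 39
Hub→S1→S2→S4→S3→S6→S5: 9+3+1+13+3+7 = 36
… (712 more)
Hub→S1→S4→S2→S6→S3→S5: 9+2+1+11+3+6 = 32  ← best
The minimum is 32.
One shortest path: Hub → S1 → S4 → S2 → S6 → S3 → S5.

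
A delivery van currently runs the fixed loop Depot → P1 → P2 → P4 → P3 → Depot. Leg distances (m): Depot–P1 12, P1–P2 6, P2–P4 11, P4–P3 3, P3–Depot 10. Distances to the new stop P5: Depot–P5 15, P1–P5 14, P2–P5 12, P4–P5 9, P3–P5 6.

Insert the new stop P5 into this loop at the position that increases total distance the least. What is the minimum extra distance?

Adding 10 m by placing P5 on the P2–P4 leg.

Insertion cost between consecutive stops i–j is d(i,P5) + d(P5,j) − d(i,j):
  between Depot and P1: 15 + 14 − 12 = 17
  between P1 and P2: 14 + 12 − 6 = 20
  between P2 and P4: 12 + 9 − 11 = 10
  between P4 and P3: 9 + 6 − 3 = 12
  between P3 and Depot: 6 + 15 − 10 = 11
Cheapest insertion is between P2 and P4, adding 10.
New total = 42 + 10 = 52.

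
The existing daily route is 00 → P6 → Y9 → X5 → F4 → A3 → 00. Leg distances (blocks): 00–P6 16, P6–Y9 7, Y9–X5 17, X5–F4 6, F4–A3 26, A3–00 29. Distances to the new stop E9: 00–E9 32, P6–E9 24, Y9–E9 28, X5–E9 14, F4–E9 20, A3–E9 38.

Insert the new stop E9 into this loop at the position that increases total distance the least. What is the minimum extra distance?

Insertion cost between consecutive stops i–j is d(i,E9) + d(E9,j) − d(i,j):
  between 00 and P6: 32 + 24 − 16 = 40
  between P6 and Y9: 24 + 28 − 7 = 45
  between Y9 and X5: 28 + 14 − 17 = 25
  between X5 and F4: 14 + 20 − 6 = 28
  between F4 and A3: 20 + 38 − 26 = 32
  between A3 and 00: 38 + 32 − 29 = 41
Cheapest insertion is between Y9 and X5, adding 25.
New total = 101 + 25 = 126.

Adding 25 blocks by placing E9 on the Y9–X5 leg.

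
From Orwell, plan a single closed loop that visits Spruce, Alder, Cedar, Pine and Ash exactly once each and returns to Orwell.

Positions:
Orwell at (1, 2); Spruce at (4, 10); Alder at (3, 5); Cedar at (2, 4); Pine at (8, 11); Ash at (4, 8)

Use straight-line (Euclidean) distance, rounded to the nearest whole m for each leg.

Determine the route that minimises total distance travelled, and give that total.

With 5 stops there are 5!/2 = 60 distinct round trips (a route and its reverse cost the same).
Orwell → Spruce → Alder → Cedar → Pine → Ash → Orwell: 9+5+1+9+5+7 = 36
Orwell → Spruce → Alder → Cedar → Ash → Pine → Orwell: 9+5+1+4+5+11 = 35
Orwell → Spruce → Alder → Pine → Cedar → Ash → Orwell: 9+5+8+9+4+7 = 42
Orwell → Spruce → Alder → Pine → Ash → Cedar → Orwell: 9+5+8+5+4+2 = 33
Orwell → Spruce → Alder → Ash → Cedar → Pine → Orwell: 9+5+3+4+9+11 = 41
Orwell → Spruce → Alder → Ash → Pine → Cedar → Orwell: 9+5+3+5+9+2 = 33
Orwell → Spruce → Cedar → Alder → Pine → Ash → Orwell: 9+6+1+8+5+7 = 36
Orwell → Spruce → Cedar → Alder → Ash → Pine → Orwell: 9+6+1+3+5+11 = 35
Orwell → Spruce → Cedar → Pine → Alder → Ash → Orwell: 9+6+9+8+3+7 = 42
Orwell → Spruce → Cedar → Pine → Ash → Alder → Orwell: 9+6+9+5+3+4 = 36
Orwell → Spruce → Cedar → Ash → Alder → Pine → Orwell: 9+6+4+3+8+11 = 41
Orwell → Spruce → Cedar → Ash → Pine → Alder → Orwell: 9+6+4+5+8+4 = 36
Orwell → Spruce → Pine → Alder → Cedar → Ash → Orwell: 9+4+8+1+4+7 = 33
Orwell → Spruce → Pine → Alder → Ash → Cedar → Orwell: 9+4+8+3+4+2 = 30
… (46 more)
Orwell → Cedar → Alder → Ash → Spruce → Pine → Orwell: 2+1+3+2+4+11 = 23  ← best
The minimum is 23.
One optimal route: Orwell → Cedar → Alder → Ash → Spruce → Pine → Orwell (or its reverse).

Minimum total distance: 23 m.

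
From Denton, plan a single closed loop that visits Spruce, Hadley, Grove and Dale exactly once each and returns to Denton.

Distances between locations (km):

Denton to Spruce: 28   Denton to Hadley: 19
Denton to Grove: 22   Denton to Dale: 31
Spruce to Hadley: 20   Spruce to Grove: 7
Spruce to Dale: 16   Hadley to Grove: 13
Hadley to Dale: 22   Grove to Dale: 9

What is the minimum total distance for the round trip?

Minimum total distance: 85 km.

There are 12 distinct closed tours to check (reversals are equivalent).
Denton - Spruce - Hadley - Grove - Dale - Denton: 28+20+13+9+31 = 101
Denton - Spruce - Hadley - Dale - Grove - Denton: 28+20+22+9+22 = 101
Denton - Spruce - Grove - Hadley - Dale - Denton: 28+7+13+22+31 = 101
Denton - Spruce - Grove - Dale - Hadley - Denton: 28+7+9+22+19 = 85
Denton - Spruce - Dale - Hadley - Grove - Denton: 28+16+22+13+22 = 101
Denton - Spruce - Dale - Grove - Hadley - Denton: 28+16+9+13+19 = 85
Denton - Hadley - Spruce - Grove - Dale - Denton: 19+20+7+9+31 = 86
Denton - Hadley - Spruce - Dale - Grove - Denton: 19+20+16+9+22 = 86
Denton - Hadley - Grove - Spruce - Dale - Denton: 19+13+7+16+31 = 86
Denton - Hadley - Dale - Spruce - Grove - Denton: 19+22+16+7+22 = 86
Denton - Grove - Spruce - Hadley - Dale - Denton: 22+7+20+22+31 = 102
Denton - Grove - Hadley - Spruce - Dale - Denton: 22+13+20+16+31 = 102
The minimum is 85.
One optimal route: Denton → Spruce → Grove → Dale → Hadley → Denton (or its reverse).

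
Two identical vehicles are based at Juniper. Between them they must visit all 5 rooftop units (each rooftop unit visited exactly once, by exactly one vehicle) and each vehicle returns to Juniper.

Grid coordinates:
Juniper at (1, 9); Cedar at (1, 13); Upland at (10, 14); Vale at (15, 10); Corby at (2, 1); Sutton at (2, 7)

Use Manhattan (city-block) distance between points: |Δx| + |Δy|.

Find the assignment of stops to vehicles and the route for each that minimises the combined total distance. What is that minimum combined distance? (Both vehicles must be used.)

There are 2^4 − 1 = 15 ways to divide the 5 stops into two non-empty groups. For each, the best each vehicle can do is its own shortest tour through its group:
  {Cedar} + {Upland, Vale, Corby, Sutton}: 8 + 54 = 62
  {Upland} + {Cedar, Vale, Corby, Sutton}: 28 + 52 = 80
  {Cedar, Upland} + {Vale, Corby, Sutton}: 28 + 46 = 74
  {Vale} + {Cedar, Upland, Corby, Sutton}: 30 + 44 = 74
  {Cedar, Vale} + {Upland, Corby, Sutton}: 36 + 44 = 80
  {Upland, Vale} + {Cedar, Corby, Sutton}: 38 + 26 = 64
  … (15 splits in total)
  {Cedar, Upland, Vale} + {Corby, Sutton}: 38 + 18 = 56  ← best
Best: vehicle 1 Juniper → Cedar → Upland → Vale → Juniper = 38; vehicle 2 Juniper → Corby → Sutton → Juniper = 18; combined 56.

Minimum combined distance: 56.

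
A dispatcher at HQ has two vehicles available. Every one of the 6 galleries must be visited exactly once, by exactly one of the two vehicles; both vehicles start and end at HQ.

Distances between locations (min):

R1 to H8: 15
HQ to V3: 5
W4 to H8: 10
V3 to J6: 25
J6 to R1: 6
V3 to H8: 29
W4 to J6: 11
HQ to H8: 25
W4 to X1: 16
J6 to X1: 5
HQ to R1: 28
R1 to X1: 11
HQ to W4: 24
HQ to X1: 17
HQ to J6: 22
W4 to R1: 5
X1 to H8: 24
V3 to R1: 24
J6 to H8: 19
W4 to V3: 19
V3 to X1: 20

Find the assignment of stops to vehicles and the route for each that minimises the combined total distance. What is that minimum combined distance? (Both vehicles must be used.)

Try each way of splitting the stops between the two vehicles (each non-empty) and, for each split, find the best tour for each vehicle:
  {W4} + {V3, J6, R1, X1, H8}: 48 + 76 = 124
  {V3} + {W4, J6, R1, X1, H8}: 10 + 68 = 78
  {W4, V3} + {J6, R1, X1, H8}: 48 + 68 = 116
  {J6} + {W4, V3, R1, X1, H8}: 44 + 76 = 120
  {W4, J6} + {V3, R1, X1, H8}: 57 + 76 = 133
  {V3, J6} + {W4, R1, X1, H8}: 52 + 68 = 120
  … (31 splits in total)
Best: vehicle 1 HQ → V3 → HQ = 10; vehicle 2 HQ → X1 → J6 → R1 → W4 → H8 → HQ = 68; combined 78.

78 min — the smallest possible combined total.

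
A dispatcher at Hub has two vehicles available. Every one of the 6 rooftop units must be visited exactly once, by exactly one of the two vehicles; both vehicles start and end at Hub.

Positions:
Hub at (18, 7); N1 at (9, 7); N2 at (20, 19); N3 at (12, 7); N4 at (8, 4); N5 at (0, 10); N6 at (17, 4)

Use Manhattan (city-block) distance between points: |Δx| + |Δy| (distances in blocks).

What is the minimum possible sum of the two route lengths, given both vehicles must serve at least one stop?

Minimum combined distance: 76 blocks.

There are 2^5 − 1 = 31 ways to divide the 6 stops into two non-empty groups. For each, the best each vehicle can do is its own shortest tour through its group:
  {N1} + {N2, N3, N4, N5, N6}: 18 + 76 = 94
  {N2} + {N1, N3, N4, N5, N6}: 28 + 48 = 76
  {N1, N2} + {N3, N4, N5, N6}: 46 + 48 = 94
  {N3} + {N1, N2, N4, N5, N6}: 12 + 72 = 84
  {N1, N3} + {N2, N4, N5, N6}: 18 + 70 = 88
  {N2, N3} + {N1, N4, N5, N6}: 40 + 48 = 88
  … (31 splits in total)
Best: vehicle 1 Hub → N2 → Hub = 28; vehicle 2 Hub → N3 → N1 → N5 → N4 → N6 → Hub = 48; combined 76.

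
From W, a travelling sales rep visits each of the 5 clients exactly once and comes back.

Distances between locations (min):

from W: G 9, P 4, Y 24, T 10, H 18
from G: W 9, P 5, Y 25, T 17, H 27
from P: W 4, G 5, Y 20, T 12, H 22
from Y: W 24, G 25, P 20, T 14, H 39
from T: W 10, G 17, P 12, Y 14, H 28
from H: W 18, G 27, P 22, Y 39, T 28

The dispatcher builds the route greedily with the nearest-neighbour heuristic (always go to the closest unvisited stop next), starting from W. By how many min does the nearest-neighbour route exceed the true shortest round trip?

3 min longer than the optimal tour.

W: P=4, G=9, T=10, H=18, Y=24 ⇒ P
P: G=5, T=12, Y=20, H=22 ⇒ G
G: T=17, Y=25, H=27 ⇒ T
T: Y=14, H=28 ⇒ Y
Y: H=39 ⇒ H
NN route W → P → G → T → Y → H → W costs 97.
Optimal: W → G → P → Y → T → H → W costs 94 (by enumerating all 60 distinct tours).
Excess = 97 − 94 = 3.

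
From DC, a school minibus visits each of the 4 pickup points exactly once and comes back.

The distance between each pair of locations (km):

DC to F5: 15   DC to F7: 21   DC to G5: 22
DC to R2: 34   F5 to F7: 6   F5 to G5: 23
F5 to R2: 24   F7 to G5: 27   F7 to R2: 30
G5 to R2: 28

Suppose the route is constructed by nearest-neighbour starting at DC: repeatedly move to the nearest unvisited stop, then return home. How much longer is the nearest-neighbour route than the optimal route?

From DC: F5=15, F7=21, G5=22, R2=34 → choose F5 (15).
From F5: F7=6, G5=23, R2=24 → choose F7 (6).
From F7: G5=27, R2=30 → choose G5 (27).
From G5: R2=28 → choose R2 (28).
NN route DC → F5 → F7 → G5 → R2 → DC costs 110.
Optimal: DC → F5 → F7 → R2 → G5 → DC costs 101 (by enumerating all 12 distinct tours).
Excess = 110 − 101 = 9.

Excess over optimum: 9 km.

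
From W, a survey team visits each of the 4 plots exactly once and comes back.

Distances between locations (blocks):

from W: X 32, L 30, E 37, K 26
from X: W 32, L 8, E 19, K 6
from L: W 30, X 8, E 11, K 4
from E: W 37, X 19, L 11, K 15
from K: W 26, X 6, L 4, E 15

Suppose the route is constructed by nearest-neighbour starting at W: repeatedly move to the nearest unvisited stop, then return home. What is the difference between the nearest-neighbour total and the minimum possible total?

6 blocks longer than the optimal tour.

W: K=26, L=30, X=32, E=37 ⇒ K
K: L=4, X=6, E=15 ⇒ L
L: X=8, E=11 ⇒ X
X: E=19 ⇒ E
NN route W → K → L → X → E → W costs 94.
Optimal: W → E → L → X → K → W costs 88 (by enumerating all 12 distinct tours).
Excess = 94 − 88 = 6.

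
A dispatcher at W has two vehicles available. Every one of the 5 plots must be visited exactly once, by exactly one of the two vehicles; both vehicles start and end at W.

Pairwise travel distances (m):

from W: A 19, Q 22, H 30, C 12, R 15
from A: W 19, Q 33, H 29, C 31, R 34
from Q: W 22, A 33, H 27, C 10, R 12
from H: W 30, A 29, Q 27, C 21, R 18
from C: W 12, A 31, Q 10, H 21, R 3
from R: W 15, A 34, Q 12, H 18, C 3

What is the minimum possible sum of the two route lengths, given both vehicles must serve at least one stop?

120 m — the smallest possible combined total.

There are 2^4 − 1 = 15 ways to divide the 5 stops into two non-empty groups. For each, the best each vehicle can do is its own shortest tour through its group:
  {A} + {Q, H, C, R}: 38 + 82 = 120
  {Q} + {A, H, C, R}: 44 + 81 = 125
  {A, Q} + {H, C, R}: 74 + 63 = 137
  {H} + {A, Q, C, R}: 60 + 79 = 139
  {A, H} + {Q, C, R}: 78 + 49 = 127
  {Q, H} + {A, C, R}: 79 + 68 = 147
  … (15 splits in total)
Best: vehicle 1 W → A → W = 38; vehicle 2 W → Q → H → R → C → W = 82; combined 120.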